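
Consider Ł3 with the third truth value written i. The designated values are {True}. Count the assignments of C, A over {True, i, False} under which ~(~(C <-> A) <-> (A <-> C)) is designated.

Of the 9 assignments, 5 give a value in {True}.

5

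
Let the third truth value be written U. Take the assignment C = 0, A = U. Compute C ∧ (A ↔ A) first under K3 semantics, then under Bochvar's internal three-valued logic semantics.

In K3: A ↔ A = U ↔ U = U
C ∧ (A ↔ A) = 0 ∧ U = 0
In Bochvar's internal three-valued logic: A ↔ A = U ↔ U = U
C ∧ (A ↔ A) = 0 ∧ U = U
They differ because K3 and Bochvar's internal three-valued logic treat U differently under the binary connectives.

0; U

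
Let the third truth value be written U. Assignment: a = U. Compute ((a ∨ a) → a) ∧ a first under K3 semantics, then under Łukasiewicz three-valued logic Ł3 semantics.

In K3: a ∨ a = U ∨ U = U
(a ∨ a) → a = U → U = U  [¬U ∨ U]
((a ∨ a) → a) ∧ a = U ∧ U = U
In Łukasiewicz three-valued logic Ł3: a ∨ a = U ∨ U = U
(a ∨ a) → a = U → U = true
((a ∨ a) → a) ∧ a = true ∧ U = U

U; U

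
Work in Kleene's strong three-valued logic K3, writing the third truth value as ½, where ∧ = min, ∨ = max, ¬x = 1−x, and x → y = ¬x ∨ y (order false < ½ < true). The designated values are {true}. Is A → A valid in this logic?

No

Countermodel: A=½ gives ½, which is not designated.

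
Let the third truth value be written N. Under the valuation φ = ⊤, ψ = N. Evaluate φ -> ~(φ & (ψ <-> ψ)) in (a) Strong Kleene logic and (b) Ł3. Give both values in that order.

In Strong Kleene logic: ψ <-> ψ = N <-> N = N
φ & (ψ <-> ψ) = ⊤ & N = N
~(φ & (ψ <-> ψ)) = ~N = N
φ -> ~(φ & (ψ <-> ψ)) = ⊤ -> N = N  [~⊤ | N]
In Ł3: ψ <-> ψ = N <-> N = ⊤  [1 − |½−½|]
φ & (ψ <-> ψ) = ⊤ & ⊤ = ⊤
~(φ & (ψ <-> ψ)) = ~⊤ = ⊥
φ -> ~(φ & (ψ <-> ψ)) = ⊤ -> ⊥ = ⊥
They differ because Strong Kleene logic and Ł3 treat N differently under implication.

N; ⊥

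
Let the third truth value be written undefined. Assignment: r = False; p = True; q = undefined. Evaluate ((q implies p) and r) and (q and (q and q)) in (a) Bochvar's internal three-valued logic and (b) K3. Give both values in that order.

undefined; False

In Bochvar's internal three-valued logic: q implies p = undefined implies True = undefined  [any arg is the third value ⇒ result is the third value]
(q implies p) and r = undefined and False = undefined
q and q = undefined and undefined = undefined
q and (q and q) = undefined and undefined = undefined
((q implies p) and r) and (q and (q and q)) = undefined and undefined = undefined
In K3: q implies p = undefined implies True = True  [not undefined or True]
(q implies p) and r = True and False = False
q and q = undefined and undefined = undefined
q and (q and q) = undefined and undefined = undefined
((q implies p) and r) and (q and (q and q)) = False and undefined = False
They differ because Bochvar's internal three-valued logic and K3 treat undefined differently under the binary connectives.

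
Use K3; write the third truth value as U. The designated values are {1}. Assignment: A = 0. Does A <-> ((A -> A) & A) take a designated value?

A -> A = 0 -> 0 = 1
(A -> A) & A = 1 & 0 = 0
A <-> ((A -> A) & A) = 0 <-> 0 = 1
1 ∈ {1}.

Yes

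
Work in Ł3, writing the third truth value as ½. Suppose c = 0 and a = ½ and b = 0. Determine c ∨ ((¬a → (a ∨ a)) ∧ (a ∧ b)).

0

¬a = ¬½ = ½
a ∨ a = ½ ∨ ½ = ½
¬a → (a ∨ a) = ½ → ½ = 1  [min(1, 1−½+½)]
a ∧ b = ½ ∧ 0 = 0
(¬a → (a ∨ a)) ∧ (a ∧ b) = 1 ∧ 0 = 0
c ∨ ((¬a → (a ∨ a)) ∧ (a ∧ b)) = 0 ∨ 0 = 0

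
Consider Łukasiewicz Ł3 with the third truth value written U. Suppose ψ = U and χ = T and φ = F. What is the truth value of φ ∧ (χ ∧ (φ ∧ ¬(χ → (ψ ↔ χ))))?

ψ ↔ χ = U ↔ T = U
χ → (ψ ↔ χ) = T → U = U
¬(χ → (ψ ↔ χ)) = ¬U = U
φ ∧ ¬(χ → (ψ ↔ χ)) = F ∧ U = F
χ ∧ (φ ∧ ¬(χ → (ψ ↔ χ))) = T ∧ F = F
φ ∧ (χ ∧ (φ ∧ ¬(χ → (ψ ↔ χ)))) = F ∧ F = F

F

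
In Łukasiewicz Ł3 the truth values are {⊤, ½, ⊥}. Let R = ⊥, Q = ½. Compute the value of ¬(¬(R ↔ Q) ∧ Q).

½

R ↔ Q = ⊥ ↔ ½ = ½
¬(R ↔ Q) = ¬½ = ½
¬(R ↔ Q) ∧ Q = ½ ∧ ½ = ½
¬(¬(R ↔ Q) ∧ Q) = ¬½ = ½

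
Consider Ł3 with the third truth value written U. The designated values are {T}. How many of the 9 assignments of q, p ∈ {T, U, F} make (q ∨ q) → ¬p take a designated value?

Of the 9 assignments, 6 give a value in {T}.

6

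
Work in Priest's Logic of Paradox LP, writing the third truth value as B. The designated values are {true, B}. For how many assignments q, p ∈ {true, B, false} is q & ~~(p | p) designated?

4

Designated under: (q=true, p=true); (q=true, p=B); (q=B, p=true); (q=B, p=B).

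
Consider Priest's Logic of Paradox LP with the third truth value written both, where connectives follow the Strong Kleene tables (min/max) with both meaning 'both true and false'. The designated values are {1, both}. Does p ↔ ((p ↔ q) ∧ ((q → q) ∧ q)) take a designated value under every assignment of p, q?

Countermodel: p=1, q=0 gives 0, which is not designated.

No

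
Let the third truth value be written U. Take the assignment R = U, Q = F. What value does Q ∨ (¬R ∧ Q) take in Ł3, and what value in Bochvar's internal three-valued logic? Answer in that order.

F; U

In Ł3: ¬R = ¬U = U
¬R ∧ Q = U ∧ F = F
Q ∨ (¬R ∧ Q) = F ∨ F = F
In Bochvar's internal three-valued logic: ¬R = ¬U = U
¬R ∧ Q = U ∧ F = U
Q ∨ (¬R ∧ Q) = F ∨ U = U
They differ because Ł3 and Bochvar's internal three-valued logic treat U differently under the binary connectives.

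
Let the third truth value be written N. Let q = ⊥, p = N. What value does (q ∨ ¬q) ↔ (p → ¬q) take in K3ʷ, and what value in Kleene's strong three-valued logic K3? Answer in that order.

N; ⊤

In K3ʷ: ¬q = ¬⊥ = ⊤
q ∨ ¬q = ⊥ ∨ ⊤ = ⊤
¬q = ¬⊥ = ⊤
p → ¬q = N → ⊤ = N  [any arg is the third value ⇒ result is the third value]
(q ∨ ¬q) ↔ (p → ¬q) = ⊤ ↔ N = N
In Kleene's strong three-valued logic K3: ¬q = ¬⊥ = ⊤
q ∨ ¬q = ⊥ ∨ ⊤ = ⊤
¬q = ¬⊥ = ⊤
p → ¬q = N → ⊤ = ⊤  [¬N ∨ ⊤]
(q ∨ ¬q) ↔ (p → ¬q) = ⊤ ↔ ⊤ = ⊤
They differ because K3ʷ and Kleene's strong three-valued logic K3 treat N differently under the binary connectives.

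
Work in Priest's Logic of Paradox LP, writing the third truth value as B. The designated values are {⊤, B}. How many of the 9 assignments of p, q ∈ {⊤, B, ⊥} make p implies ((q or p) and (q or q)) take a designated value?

Of the 9 assignments, 8 give a value in {⊤, B}.

8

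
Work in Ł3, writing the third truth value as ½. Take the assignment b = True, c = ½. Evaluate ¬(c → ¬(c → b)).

½

c → b = ½ → True = True  [min(1, 1−½+1)]
¬(c → b) = ¬True = False
c → ¬(c → b) = ½ → False = ½
¬(c → ¬(c → b)) = ¬½ = ½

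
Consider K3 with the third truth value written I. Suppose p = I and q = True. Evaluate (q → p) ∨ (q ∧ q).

q → p = True → I = I
q ∧ q = True ∧ True = True
(q → p) ∨ (q ∧ q) = I ∨ True = True

True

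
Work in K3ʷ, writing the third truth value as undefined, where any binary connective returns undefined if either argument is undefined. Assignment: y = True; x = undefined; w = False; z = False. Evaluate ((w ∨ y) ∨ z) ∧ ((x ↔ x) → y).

undefined

w ∨ y = False ∨ True = True
(w ∨ y) ∨ z = True ∨ False = True
x ↔ x = undefined ↔ undefined = undefined
(x ↔ x) → y = undefined → True = undefined
((w ∨ y) ∨ z) ∧ ((x ↔ x) → y) = True ∧ undefined = undefined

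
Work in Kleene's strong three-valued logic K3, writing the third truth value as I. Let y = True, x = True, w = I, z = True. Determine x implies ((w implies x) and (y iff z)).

w implies x = I implies True = True
y iff z = True iff True = True
(w implies x) and (y iff z) = True and True = True
x implies ((w implies x) and (y iff z)) = True implies True = True

True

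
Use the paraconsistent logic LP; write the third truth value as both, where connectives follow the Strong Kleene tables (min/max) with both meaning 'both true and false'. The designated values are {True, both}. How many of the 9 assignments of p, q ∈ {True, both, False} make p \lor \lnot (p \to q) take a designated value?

Of the 9 assignments, 6 give a value in {True, both}.

6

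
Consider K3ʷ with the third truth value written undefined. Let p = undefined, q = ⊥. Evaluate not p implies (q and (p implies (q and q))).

undefined

not p = not undefined = undefined
q and q = ⊥ and ⊥ = ⊥
p implies (q and q) = undefined implies ⊥ = undefined  [any arg is the third value ⇒ result is the third value]
q and (p implies (q and q)) = ⊥ and undefined = undefined
not p implies (q and (p implies (q and q))) = undefined implies undefined = undefined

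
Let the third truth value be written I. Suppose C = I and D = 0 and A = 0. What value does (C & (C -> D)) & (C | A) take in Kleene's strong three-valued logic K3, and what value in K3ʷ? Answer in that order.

I; I

In Kleene's strong three-valued logic K3: C -> D = I -> 0 = I  [~I | 0]
C & (C -> D) = I & I = I
C | A = I | 0 = I
(C & (C -> D)) & (C | A) = I & I = I
In K3ʷ: C -> D = I -> 0 = I  [any arg is the third value ⇒ result is the third value]
C & (C -> D) = I & I = I
C | A = I | 0 = I
(C & (C -> D)) & (C | A) = I & I = I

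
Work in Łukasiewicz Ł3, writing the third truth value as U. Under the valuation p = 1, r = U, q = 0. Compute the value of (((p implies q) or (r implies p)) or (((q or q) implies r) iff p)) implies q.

0

p implies q = 1 implies 0 = 0
r implies p = U implies 1 = 1  [min(1, 1−½+1)]
(p implies q) or (r implies p) = 0 or 1 = 1
q or q = 0 or 0 = 0
(q or q) implies r = 0 implies U = 1
((q or q) implies r) iff p = 1 iff 1 = 1
((p implies q) or (r implies p)) or (((q or q) implies r) iff p) = 1 or 1 = 1
(((p implies q) or (r implies p)) or (((q or q) implies r) iff p)) implies q = 1 implies 0 = 0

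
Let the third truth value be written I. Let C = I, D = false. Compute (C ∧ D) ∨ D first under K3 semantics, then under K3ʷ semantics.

In K3: C ∧ D = I ∧ false = false
(C ∧ D) ∨ D = false ∨ false = false
In K3ʷ: C ∧ D = I ∧ false = I
(C ∧ D) ∨ D = I ∨ false = I
They differ because K3 and K3ʷ treat I differently under the binary connectives.

false; I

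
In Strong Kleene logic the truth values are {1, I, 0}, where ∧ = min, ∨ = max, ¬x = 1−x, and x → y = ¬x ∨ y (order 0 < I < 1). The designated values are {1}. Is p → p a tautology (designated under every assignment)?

No

Countermodel: p=I gives I, which is not designated.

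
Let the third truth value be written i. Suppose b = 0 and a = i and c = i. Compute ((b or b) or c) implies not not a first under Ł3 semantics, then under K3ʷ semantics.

1; i

In Ł3: b or b = 0 or 0 = 0
(b or b) or c = 0 or i = i
not a = not i = i
not not a = not i = i
((b or b) or c) implies not not a = i implies i = 1
In K3ʷ: b or b = 0 or 0 = 0
(b or b) or c = 0 or i = i
not a = not i = i
not not a = not i = i
((b or b) or c) implies not not a = i implies i = i
They differ because Ł3 and K3ʷ treat i differently under the binary connectives.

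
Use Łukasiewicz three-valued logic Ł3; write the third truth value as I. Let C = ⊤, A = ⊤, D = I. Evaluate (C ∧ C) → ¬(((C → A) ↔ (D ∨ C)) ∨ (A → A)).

⊥

C ∧ C = ⊤ ∧ ⊤ = ⊤
C → A = ⊤ → ⊤ = ⊤
D ∨ C = I ∨ ⊤ = ⊤
(C → A) ↔ (D ∨ C) = ⊤ ↔ ⊤ = ⊤
A → A = ⊤ → ⊤ = ⊤
((C → A) ↔ (D ∨ C)) ∨ (A → A) = ⊤ ∨ ⊤ = ⊤
¬(((C → A) ↔ (D ∨ C)) ∨ (A → A)) = ¬⊤ = ⊥
(C ∧ C) → ¬(((C → A) ↔ (D ∨ C)) ∨ (A → A)) = ⊤ → ⊥ = ⊥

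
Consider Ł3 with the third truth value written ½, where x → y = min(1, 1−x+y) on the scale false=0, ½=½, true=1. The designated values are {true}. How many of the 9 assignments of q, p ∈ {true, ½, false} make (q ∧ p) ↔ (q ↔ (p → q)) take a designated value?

3

Designated under: (q=true, p=true); (q=½, p=½); (q=false, p=false).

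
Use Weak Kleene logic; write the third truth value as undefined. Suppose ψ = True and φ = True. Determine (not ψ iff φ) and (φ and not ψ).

not ψ = not True = False
not ψ iff φ = False iff True = False
not ψ = not True = False
φ and not ψ = True and False = False
(not ψ iff φ) and (φ and not ψ) = False and False = False

False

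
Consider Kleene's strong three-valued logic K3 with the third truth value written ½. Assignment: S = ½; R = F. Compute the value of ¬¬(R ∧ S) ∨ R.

F

R ∧ S = F ∧ ½ = F
¬(R ∧ S) = ¬F = T
¬¬(R ∧ S) = ¬T = F
¬¬(R ∧ S) ∨ R = F ∨ F = F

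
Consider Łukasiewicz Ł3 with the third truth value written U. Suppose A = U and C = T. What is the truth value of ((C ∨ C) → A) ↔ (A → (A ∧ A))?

U

C ∨ C = T ∨ T = T
(C ∨ C) → A = T → U = U  [min(1, 1−1+½)]
A ∧ A = U ∧ U = U
A → (A ∧ A) = U → U = T
((C ∨ C) → A) ↔ (A → (A ∧ A)) = U ↔ T = U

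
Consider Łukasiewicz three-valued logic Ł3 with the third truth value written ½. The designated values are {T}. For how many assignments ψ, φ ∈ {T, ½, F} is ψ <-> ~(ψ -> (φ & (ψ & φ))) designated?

Of the 9 assignments, 5 give a value in {T}.

5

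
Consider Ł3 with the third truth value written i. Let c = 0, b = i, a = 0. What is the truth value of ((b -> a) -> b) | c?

b -> a = i -> 0 = i  [min(1, 1−½+0)]
(b -> a) -> b = i -> i = 1
((b -> a) -> b) | c = 1 | 0 = 1

1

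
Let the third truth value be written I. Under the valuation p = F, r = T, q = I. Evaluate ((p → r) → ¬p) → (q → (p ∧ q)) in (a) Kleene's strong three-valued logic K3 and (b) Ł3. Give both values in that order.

I; I

In Kleene's strong three-valued logic K3: p → r = F → T = T
¬p = ¬F = T
(p → r) → ¬p = T → T = T
p ∧ q = F ∧ I = F
q → (p ∧ q) = I → F = I
((p → r) → ¬p) → (q → (p ∧ q)) = T → I = I
In Ł3: p → r = F → T = T
¬p = ¬F = T
(p → r) → ¬p = T → T = T
p ∧ q = F ∧ I = F
q → (p ∧ q) = I → F = I  [min(1, 1−½+0)]
((p → r) → ¬p) → (q → (p ∧ q)) = T → I = I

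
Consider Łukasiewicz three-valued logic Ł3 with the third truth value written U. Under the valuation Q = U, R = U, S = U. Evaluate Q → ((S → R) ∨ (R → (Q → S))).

S → R = U → U = T  [min(1, 1−½+½)]
Q → S = U → U = T
R → (Q → S) = U → T = T
(S → R) ∨ (R → (Q → S)) = T ∨ T = T
Q → ((S → R) ∨ (R → (Q → S))) = U → T = T

T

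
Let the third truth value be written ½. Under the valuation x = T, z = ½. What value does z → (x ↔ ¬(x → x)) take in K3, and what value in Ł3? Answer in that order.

½; ½

In K3: x → x = T → T = T
¬(x → x) = ¬T = F
x ↔ ¬(x → x) = T ↔ F = F
z → (x ↔ ¬(x → x)) = ½ → F = ½  [¬½ ∨ F]
In Ł3: x → x = T → T = T
¬(x → x) = ¬T = F
x ↔ ¬(x → x) = T ↔ F = F
z → (x ↔ ¬(x → x)) = ½ → F = ½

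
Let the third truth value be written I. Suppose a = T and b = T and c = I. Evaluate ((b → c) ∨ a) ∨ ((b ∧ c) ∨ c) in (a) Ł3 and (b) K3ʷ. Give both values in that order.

In Ł3: b → c = T → I = I  [min(1, 1−1+½)]
(b → c) ∨ a = I ∨ T = T
b ∧ c = T ∧ I = I
(b ∧ c) ∨ c = I ∨ I = I
((b → c) ∨ a) ∨ ((b ∧ c) ∨ c) = T ∨ I = T
In K3ʷ: b → c = T → I = I  [any arg is the third value ⇒ result is the third value]
(b → c) ∨ a = I ∨ T = I
b ∧ c = T ∧ I = I
(b ∧ c) ∨ c = I ∨ I = I
((b → c) ∨ a) ∨ ((b ∧ c) ∨ c) = I ∨ I = I
They differ because Ł3 and K3ʷ treat I differently under the binary connectives.

T; I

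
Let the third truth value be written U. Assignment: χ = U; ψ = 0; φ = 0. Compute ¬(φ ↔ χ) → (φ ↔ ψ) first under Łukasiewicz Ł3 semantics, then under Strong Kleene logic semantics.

1; 1

In Łukasiewicz Ł3: φ ↔ χ = 0 ↔ U = U  [1 − |0−½|]
¬(φ ↔ χ) = ¬U = U
φ ↔ ψ = 0 ↔ 0 = 1
¬(φ ↔ χ) → (φ ↔ ψ) = U → 1 = 1
In Strong Kleene logic: φ ↔ χ = 0 ↔ U = U
¬(φ ↔ χ) = ¬U = U
φ ↔ ψ = 0 ↔ 0 = 1
¬(φ ↔ χ) → (φ ↔ ψ) = U → 1 = 1  [¬U ∨ 1]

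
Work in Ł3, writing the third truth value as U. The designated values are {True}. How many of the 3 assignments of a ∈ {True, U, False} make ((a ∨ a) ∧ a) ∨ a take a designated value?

a=True: True ✓
a=U: U ·
a=False: False ·

1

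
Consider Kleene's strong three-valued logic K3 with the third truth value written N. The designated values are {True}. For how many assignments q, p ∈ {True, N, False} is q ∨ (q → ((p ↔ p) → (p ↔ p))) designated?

Of the 9 assignments, 8 give a value in {True}.

8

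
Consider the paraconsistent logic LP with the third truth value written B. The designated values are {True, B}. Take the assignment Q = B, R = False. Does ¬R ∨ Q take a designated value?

¬R = ¬False = True
¬R ∨ Q = True ∨ B = True
True ∈ {True, B}.

Yes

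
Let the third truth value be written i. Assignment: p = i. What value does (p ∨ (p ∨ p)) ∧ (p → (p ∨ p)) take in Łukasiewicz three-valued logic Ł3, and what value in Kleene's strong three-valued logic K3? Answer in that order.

In Łukasiewicz three-valued logic Ł3: p ∨ p = i ∨ i = i
p ∨ (p ∨ p) = i ∨ i = i
p ∨ p = i ∨ i = i
p → (p ∨ p) = i → i = ⊤  [min(1, 1−½+½)]
(p ∨ (p ∨ p)) ∧ (p → (p ∨ p)) = i ∧ ⊤ = i
In Kleene's strong three-valued logic K3: p ∨ p = i ∨ i = i
p ∨ (p ∨ p) = i ∨ i = i
p ∨ p = i ∨ i = i
p → (p ∨ p) = i → i = i  [¬i ∨ i]
(p ∨ (p ∨ p)) ∧ (p → (p ∨ p)) = i ∧ i = i

i; i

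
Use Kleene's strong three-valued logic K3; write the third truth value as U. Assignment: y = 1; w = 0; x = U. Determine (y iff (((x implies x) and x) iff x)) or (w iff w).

x implies x = U implies U = U
(x implies x) and x = U and U = U
((x implies x) and x) iff x = U iff U = U
y iff (((x implies x) and x) iff x) = 1 iff U = U
w iff w = 0 iff 0 = 1
(y iff (((x implies x) and x) iff x)) or (w iff w) = U or 1 = 1

1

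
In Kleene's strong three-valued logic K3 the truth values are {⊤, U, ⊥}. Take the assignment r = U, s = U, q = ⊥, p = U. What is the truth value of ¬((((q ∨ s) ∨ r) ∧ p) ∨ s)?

U

q ∨ s = ⊥ ∨ U = U
(q ∨ s) ∨ r = U ∨ U = U
((q ∨ s) ∨ r) ∧ p = U ∧ U = U
(((q ∨ s) ∨ r) ∧ p) ∨ s = U ∨ U = U
¬((((q ∨ s) ∨ r) ∧ p) ∨ s) = ¬U = U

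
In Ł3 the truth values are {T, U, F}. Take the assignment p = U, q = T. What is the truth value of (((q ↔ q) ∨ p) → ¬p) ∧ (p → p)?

U

q ↔ q = T ↔ T = T
(q ↔ q) ∨ p = T ∨ U = T
¬p = ¬U = U
((q ↔ q) ∨ p) → ¬p = T → U = U  [min(1, 1−1+½)]
p → p = U → U = T
(((q ↔ q) ∨ p) → ¬p) ∧ (p → p) = U ∧ T = U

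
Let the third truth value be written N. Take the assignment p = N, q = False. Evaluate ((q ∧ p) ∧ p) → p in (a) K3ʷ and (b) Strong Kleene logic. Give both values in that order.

N; True

In K3ʷ: q ∧ p = False ∧ N = N
(q ∧ p) ∧ p = N ∧ N = N
((q ∧ p) ∧ p) → p = N → N = N
In Strong Kleene logic: q ∧ p = False ∧ N = False
(q ∧ p) ∧ p = False ∧ N = False
((q ∧ p) ∧ p) → p = False → N = True  [¬False ∨ N]
They differ because K3ʷ and Strong Kleene logic treat N differently under the binary connectives.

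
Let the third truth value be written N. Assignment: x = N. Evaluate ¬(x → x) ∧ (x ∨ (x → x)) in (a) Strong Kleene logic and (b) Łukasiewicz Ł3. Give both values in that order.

N; 0

In Strong Kleene logic: x → x = N → N = N  [¬N ∨ N]
¬(x → x) = ¬N = N
x → x = N → N = N
x ∨ (x → x) = N ∨ N = N
¬(x → x) ∧ (x ∨ (x → x)) = N ∧ N = N
In Łukasiewicz Ł3: x → x = N → N = 1  [min(1, 1−½+½)]
¬(x → x) = ¬1 = 0
x → x = N → N = 1
x ∨ (x → x) = N ∨ 1 = 1
¬(x → x) ∧ (x ∨ (x → x)) = 0 ∧ 1 = 0
They differ because Strong Kleene logic and Łukasiewicz Ł3 treat N differently under implication.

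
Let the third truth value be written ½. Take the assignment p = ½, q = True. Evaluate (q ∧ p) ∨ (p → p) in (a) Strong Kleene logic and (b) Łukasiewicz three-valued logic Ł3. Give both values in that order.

In Strong Kleene logic: q ∧ p = True ∧ ½ = ½
p → p = ½ → ½ = ½  [¬½ ∨ ½]
(q ∧ p) ∨ (p → p) = ½ ∨ ½ = ½
In Łukasiewicz three-valued logic Ł3: q ∧ p = True ∧ ½ = ½
p → p = ½ → ½ = True
(q ∧ p) ∨ (p → p) = ½ ∨ True = True
They differ because Strong Kleene logic and Łukasiewicz three-valued logic Ł3 treat ½ differently under implication.

½; True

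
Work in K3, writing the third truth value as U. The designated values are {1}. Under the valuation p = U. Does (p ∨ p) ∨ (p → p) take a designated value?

No

p ∨ p = U ∨ U = U
p → p = U → U = U  [¬U ∨ U]
(p ∨ p) ∨ (p → p) = U ∨ U = U
U ∉ {1}.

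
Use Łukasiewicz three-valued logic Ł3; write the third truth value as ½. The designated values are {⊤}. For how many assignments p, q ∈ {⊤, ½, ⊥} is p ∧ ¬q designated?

1

Designated under: (p=⊤, q=⊥).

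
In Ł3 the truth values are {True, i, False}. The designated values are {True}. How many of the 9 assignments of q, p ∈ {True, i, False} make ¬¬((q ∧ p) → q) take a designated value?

9

Of the 9 assignments, 9 give a value in {True}.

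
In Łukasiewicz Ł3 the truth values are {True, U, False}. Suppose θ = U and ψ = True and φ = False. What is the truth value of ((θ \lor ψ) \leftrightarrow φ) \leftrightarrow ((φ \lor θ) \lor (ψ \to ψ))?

θ \lor ψ = U \lor True = True
(θ \lor ψ) \leftrightarrow φ = True \leftrightarrow False = False
φ \lor θ = False \lor U = U
ψ \to ψ = True \to True = True
(φ \lor θ) \lor (ψ \to ψ) = U \lor True = True
((θ \lor ψ) \leftrightarrow φ) \leftrightarrow ((φ \lor θ) \lor (ψ \to ψ)) = False \leftrightarrow True = False

False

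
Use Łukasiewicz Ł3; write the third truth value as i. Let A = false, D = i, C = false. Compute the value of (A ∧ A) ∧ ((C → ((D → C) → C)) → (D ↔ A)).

false

A ∧ A = false ∧ false = false
D → C = i → false = i
(D → C) → C = i → false = i
C → ((D → C) → C) = false → i = true
D ↔ A = i ↔ false = i
(C → ((D → C) → C)) → (D ↔ A) = true → i = i
(A ∧ A) ∧ ((C → ((D → C) → C)) → (D ↔ A)) = false ∧ i = false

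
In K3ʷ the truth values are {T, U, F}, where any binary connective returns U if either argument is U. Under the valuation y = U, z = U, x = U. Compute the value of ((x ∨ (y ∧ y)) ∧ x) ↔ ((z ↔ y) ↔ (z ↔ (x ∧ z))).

U

y ∧ y = U ∧ U = U
x ∨ (y ∧ y) = U ∨ U = U
(x ∨ (y ∧ y)) ∧ x = U ∧ U = U
z ↔ y = U ↔ U = U
x ∧ z = U ∧ U = U
z ↔ (x ∧ z) = U ↔ U = U
(z ↔ y) ↔ (z ↔ (x ∧ z)) = U ↔ U = U
((x ∨ (y ∧ y)) ∧ x) ↔ ((z ↔ y) ↔ (z ↔ (x ∧ z))) = U ↔ U = U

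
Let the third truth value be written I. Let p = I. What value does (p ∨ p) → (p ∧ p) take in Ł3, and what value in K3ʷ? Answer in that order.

In Ł3: p ∨ p = I ∨ I = I
p ∧ p = I ∧ I = I
(p ∨ p) → (p ∧ p) = I → I = T  [min(1, 1−½+½)]
In K3ʷ: p ∨ p = I ∨ I = I
p ∧ p = I ∧ I = I
(p ∨ p) → (p ∧ p) = I → I = I  [any arg is the third value ⇒ result is the third value]
They differ because Ł3 and K3ʷ treat I differently under the binary connectives.

T; I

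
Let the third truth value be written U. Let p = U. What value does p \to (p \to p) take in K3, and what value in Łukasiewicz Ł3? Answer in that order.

In K3: p \to p = U \to U = U
p \to (p \to p) = U \to U = U
In Łukasiewicz Ł3: p \to p = U \to U = True  [min(1, 1−½+½)]
p \to (p \to p) = U \to True = True
They differ because K3 and Łukasiewicz Ł3 treat U differently under implication.

U; True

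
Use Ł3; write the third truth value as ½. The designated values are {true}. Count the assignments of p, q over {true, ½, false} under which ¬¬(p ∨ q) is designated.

5

Of the 9 assignments, 5 give a value in {true}.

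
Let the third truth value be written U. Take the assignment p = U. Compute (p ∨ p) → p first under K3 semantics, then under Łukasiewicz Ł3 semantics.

U; T

In K3: p ∨ p = U ∨ U = U
(p ∨ p) → p = U → U = U  [¬U ∨ U]
In Łukasiewicz Ł3: p ∨ p = U ∨ U = U
(p ∨ p) → p = U → U = T  [min(1, 1−½+½)]
They differ because K3 and Łukasiewicz Ł3 treat U differently under implication.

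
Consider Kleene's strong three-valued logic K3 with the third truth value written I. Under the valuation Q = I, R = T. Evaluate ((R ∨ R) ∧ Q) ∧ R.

R ∨ R = T ∨ T = T
(R ∨ R) ∧ Q = T ∧ I = I
((R ∨ R) ∧ Q) ∧ R = I ∧ T = I

I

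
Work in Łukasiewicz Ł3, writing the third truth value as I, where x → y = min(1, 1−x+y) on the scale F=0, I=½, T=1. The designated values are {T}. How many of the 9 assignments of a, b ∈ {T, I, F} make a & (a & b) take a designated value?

1

Designated under: (a=T, b=T).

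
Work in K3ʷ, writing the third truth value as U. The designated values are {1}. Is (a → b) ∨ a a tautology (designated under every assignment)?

No

Countermodel: a=1, b=U gives U, which is not designated.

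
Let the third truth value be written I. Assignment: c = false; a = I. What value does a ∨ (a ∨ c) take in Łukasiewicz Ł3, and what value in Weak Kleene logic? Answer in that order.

I; I

In Łukasiewicz Ł3: a ∨ c = I ∨ false = I
a ∨ (a ∨ c) = I ∨ I = I
In Weak Kleene logic: a ∨ c = I ∨ false = I
a ∨ (a ∨ c) = I ∨ I = I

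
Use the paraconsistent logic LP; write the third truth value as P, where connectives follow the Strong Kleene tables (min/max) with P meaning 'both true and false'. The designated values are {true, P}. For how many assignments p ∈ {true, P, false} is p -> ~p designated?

p=true: false ·
p=P: P ✓
p=false: true ✓

2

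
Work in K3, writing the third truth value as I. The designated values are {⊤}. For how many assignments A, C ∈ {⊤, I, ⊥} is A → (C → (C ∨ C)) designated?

Of the 9 assignments, 7 give a value in {⊤}.

7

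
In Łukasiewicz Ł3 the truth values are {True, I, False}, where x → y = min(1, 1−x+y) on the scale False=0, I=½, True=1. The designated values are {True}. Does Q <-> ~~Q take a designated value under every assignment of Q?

Yes

Every assignment of Q over {True, I, False} gives a value in {True}.
In particular, with Q=I: Q <-> ~~Q = True.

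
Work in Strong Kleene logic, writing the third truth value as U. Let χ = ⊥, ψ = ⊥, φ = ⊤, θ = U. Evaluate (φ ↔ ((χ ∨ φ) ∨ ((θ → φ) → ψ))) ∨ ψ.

χ ∨ φ = ⊥ ∨ ⊤ = ⊤
θ → φ = U → ⊤ = ⊤  [¬U ∨ ⊤]
(θ → φ) → ψ = ⊤ → ⊥ = ⊥
(χ ∨ φ) ∨ ((θ → φ) → ψ) = ⊤ ∨ ⊥ = ⊤
φ ↔ ((χ ∨ φ) ∨ ((θ → φ) → ψ)) = ⊤ ↔ ⊤ = ⊤
(φ ↔ ((χ ∨ φ) ∨ ((θ → φ) → ψ))) ∨ ψ = ⊤ ∨ ⊥ = ⊤

⊤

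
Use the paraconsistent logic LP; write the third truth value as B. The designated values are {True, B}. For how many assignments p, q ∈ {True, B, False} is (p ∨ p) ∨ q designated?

8

Of the 9 assignments, 8 give a value in {True, B}.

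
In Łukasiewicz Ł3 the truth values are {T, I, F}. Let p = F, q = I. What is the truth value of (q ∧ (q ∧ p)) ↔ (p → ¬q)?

q ∧ p = I ∧ F = F
q ∧ (q ∧ p) = I ∧ F = F
¬q = ¬I = I
p → ¬q = F → I = T  [min(1, 1−0+½)]
(q ∧ (q ∧ p)) ↔ (p → ¬q) = F ↔ T = F

F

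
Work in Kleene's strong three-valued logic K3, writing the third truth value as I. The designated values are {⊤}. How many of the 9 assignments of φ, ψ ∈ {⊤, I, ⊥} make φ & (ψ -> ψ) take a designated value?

Designated under: (φ=⊤, ψ=⊤); (φ=⊤, ψ=⊥).

2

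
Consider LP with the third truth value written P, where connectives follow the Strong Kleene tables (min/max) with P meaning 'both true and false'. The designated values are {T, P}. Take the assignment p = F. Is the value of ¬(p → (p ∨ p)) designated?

No

p ∨ p = F ∨ F = F
p → (p ∨ p) = F → F = T
¬(p → (p ∨ p)) = ¬T = F
F ∉ {T, P}.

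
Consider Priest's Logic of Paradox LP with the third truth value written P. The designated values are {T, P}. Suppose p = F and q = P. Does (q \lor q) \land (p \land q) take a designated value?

No

q \lor q = P \lor P = P
p \land q = F \land P = F
(q \lor q) \land (p \land q) = P \land F = F
F ∉ {T, P}.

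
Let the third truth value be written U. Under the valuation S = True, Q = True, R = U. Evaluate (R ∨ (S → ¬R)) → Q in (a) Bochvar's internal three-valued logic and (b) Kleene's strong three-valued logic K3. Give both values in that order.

In Bochvar's internal three-valued logic: ¬R = ¬U = U
S → ¬R = True → U = U
R ∨ (S → ¬R) = U ∨ U = U
(R ∨ (S → ¬R)) → Q = U → True = U
In Kleene's strong three-valued logic K3: ¬R = ¬U = U
S → ¬R = True → U = U  [¬True ∨ U]
R ∨ (S → ¬R) = U ∨ U = U
(R ∨ (S → ¬R)) → Q = U → True = True
They differ because Bochvar's internal three-valued logic and Kleene's strong three-valued logic K3 treat U differently under the binary connectives.

U; True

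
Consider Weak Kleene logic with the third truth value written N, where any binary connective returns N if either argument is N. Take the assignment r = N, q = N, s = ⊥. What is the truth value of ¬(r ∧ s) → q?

r ∧ s = N ∧ ⊥ = N
¬(r ∧ s) = ¬N = N
¬(r ∧ s) → q = N → N = N  [any arg is the third value ⇒ result is the third value]

N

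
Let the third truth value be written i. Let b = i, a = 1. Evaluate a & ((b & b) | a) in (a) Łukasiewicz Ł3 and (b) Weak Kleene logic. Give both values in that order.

In Łukasiewicz Ł3: b & b = i & i = i
(b & b) | a = i | 1 = 1
a & ((b & b) | a) = 1 & 1 = 1
In Weak Kleene logic: b & b = i & i = i
(b & b) | a = i | 1 = i
a & ((b & b) | a) = 1 & i = i
They differ because Łukasiewicz Ł3 and Weak Kleene logic treat i differently under the binary connectives.

1; i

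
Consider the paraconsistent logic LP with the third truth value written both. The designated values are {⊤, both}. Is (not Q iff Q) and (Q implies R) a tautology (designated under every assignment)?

Countermodel: Q=⊤, R=⊤ gives ⊥, which is not designated.

No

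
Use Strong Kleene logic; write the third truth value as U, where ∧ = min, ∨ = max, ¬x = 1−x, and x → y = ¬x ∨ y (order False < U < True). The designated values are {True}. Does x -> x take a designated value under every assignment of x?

Countermodel: x=U gives U, which is not designated.

No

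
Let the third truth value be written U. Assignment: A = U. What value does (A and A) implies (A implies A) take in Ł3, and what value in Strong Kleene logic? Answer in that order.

true; U

In Ł3: A and A = U and U = U
A implies A = U implies U = true  [min(1, 1−½+½)]
(A and A) implies (A implies A) = U implies true = true
In Strong Kleene logic: A and A = U and U = U
A implies A = U implies U = U
(A and A) implies (A implies A) = U implies U = U
They differ because Ł3 and Strong Kleene logic treat U differently under implication.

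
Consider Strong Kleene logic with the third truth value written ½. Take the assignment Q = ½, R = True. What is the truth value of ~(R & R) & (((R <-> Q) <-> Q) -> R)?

False

R & R = True & True = True
~(R & R) = ~True = False
R <-> Q = True <-> ½ = ½
(R <-> Q) <-> Q = ½ <-> ½ = ½
((R <-> Q) <-> Q) -> R = ½ -> True = True
~(R & R) & (((R <-> Q) <-> Q) -> R) = False & True = False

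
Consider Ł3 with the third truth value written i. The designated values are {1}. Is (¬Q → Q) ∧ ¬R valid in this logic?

No

Countermodel: Q=1, R=1 gives 0, which is not designated.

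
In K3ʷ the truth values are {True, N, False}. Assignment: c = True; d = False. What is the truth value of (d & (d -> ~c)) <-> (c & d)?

~c = ~True = False
d -> ~c = False -> False = True
d & (d -> ~c) = False & True = False
c & d = True & False = False
(d & (d -> ~c)) <-> (c & d) = False <-> False = True

True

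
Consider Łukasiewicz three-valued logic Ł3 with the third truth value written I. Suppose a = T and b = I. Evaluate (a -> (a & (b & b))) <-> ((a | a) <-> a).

b & b = I & I = I
a & (b & b) = T & I = I
a -> (a & (b & b)) = T -> I = I
a | a = T | T = T
(a | a) <-> a = T <-> T = T
(a -> (a & (b & b))) <-> ((a | a) <-> a) = I <-> T = I

I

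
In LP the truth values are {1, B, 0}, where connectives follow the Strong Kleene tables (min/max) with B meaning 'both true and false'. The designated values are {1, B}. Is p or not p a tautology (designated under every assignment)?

Yes

Every assignment of p over {1, B, 0} gives a value in {1, B}.
In particular, with p=B: p or not p = B.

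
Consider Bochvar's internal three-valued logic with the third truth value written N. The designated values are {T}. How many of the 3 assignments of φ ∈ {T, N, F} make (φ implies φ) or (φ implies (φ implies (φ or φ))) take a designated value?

2

φ=T: T ✓
φ=N: N ·
φ=F: T ✓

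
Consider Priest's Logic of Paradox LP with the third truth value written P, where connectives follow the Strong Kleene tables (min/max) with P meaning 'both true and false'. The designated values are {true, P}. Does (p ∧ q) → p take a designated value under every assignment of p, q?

Every assignment of p, q over {true, P, false} gives a value in {true, P}.
In particular, with p=P, q=P: (p ∧ q) → p = P.

Yes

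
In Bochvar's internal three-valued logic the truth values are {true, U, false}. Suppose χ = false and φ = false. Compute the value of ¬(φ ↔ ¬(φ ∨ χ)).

φ ∨ χ = false ∨ false = false
¬(φ ∨ χ) = ¬false = true
φ ↔ ¬(φ ∨ χ) = false ↔ true = false
¬(φ ↔ ¬(φ ∨ χ)) = ¬false = true

true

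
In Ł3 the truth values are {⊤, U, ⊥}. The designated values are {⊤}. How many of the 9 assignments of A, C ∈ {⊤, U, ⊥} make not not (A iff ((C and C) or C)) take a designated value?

3

Designated under: (A=⊤, C=⊤); (A=U, C=U); (A=⊥, C=⊥).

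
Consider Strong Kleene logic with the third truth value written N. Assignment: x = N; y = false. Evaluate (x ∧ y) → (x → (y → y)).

true

x ∧ y = N ∧ false = false
y → y = false → false = true
x → (y → y) = N → true = true  [¬N ∨ true]
(x ∧ y) → (x → (y → y)) = false → true = true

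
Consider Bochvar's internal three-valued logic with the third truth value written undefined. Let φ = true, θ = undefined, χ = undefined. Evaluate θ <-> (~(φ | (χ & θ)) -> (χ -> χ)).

χ & θ = undefined & undefined = undefined
φ | (χ & θ) = true | undefined = undefined
~(φ | (χ & θ)) = ~undefined = undefined
χ -> χ = undefined -> undefined = undefined  [any arg is the third value ⇒ result is the third value]
~(φ | (χ & θ)) -> (χ -> χ) = undefined -> undefined = undefined
θ <-> (~(φ | (χ & θ)) -> (χ -> χ)) = undefined <-> undefined = undefined

undefined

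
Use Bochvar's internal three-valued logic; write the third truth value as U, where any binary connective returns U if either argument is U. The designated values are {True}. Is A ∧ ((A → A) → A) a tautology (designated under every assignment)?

Countermodel: A=U gives U, which is not designated.

No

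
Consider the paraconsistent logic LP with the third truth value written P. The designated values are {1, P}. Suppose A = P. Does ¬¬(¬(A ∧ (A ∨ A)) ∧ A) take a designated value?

Yes

A ∨ A = P ∨ P = P
A ∧ (A ∨ A) = P ∧ P = P
¬(A ∧ (A ∨ A)) = ¬P = P
¬(A ∧ (A ∨ A)) ∧ A = P ∧ P = P
¬(¬(A ∧ (A ∨ A)) ∧ A) = ¬P = P
¬¬(¬(A ∧ (A ∨ A)) ∧ A) = ¬P = P
P ∈ {1, P}.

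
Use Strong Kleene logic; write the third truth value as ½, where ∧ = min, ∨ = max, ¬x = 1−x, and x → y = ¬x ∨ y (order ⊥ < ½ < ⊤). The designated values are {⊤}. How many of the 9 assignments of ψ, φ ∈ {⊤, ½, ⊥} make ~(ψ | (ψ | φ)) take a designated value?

1

Designated under: (ψ=⊥, φ=⊥).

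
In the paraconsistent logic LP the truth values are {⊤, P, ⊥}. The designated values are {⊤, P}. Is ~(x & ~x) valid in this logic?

Every assignment of x over {⊤, P, ⊥} gives a value in {⊤, P}.
In particular, with x=P: ~(x & ~x) = P.

Yes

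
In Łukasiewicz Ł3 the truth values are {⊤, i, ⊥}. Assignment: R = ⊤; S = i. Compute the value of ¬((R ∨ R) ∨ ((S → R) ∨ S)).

⊥

R ∨ R = ⊤ ∨ ⊤ = ⊤
S → R = i → ⊤ = ⊤
(S → R) ∨ S = ⊤ ∨ i = ⊤
(R ∨ R) ∨ ((S → R) ∨ S) = ⊤ ∨ ⊤ = ⊤
¬((R ∨ R) ∨ ((S → R) ∨ S)) = ¬⊤ = ⊥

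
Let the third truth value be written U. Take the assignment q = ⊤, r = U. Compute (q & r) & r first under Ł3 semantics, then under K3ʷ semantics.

U; U

In Ł3: q & r = ⊤ & U = U
(q & r) & r = U & U = U
In K3ʷ: q & r = ⊤ & U = U
(q & r) & r = U & U = U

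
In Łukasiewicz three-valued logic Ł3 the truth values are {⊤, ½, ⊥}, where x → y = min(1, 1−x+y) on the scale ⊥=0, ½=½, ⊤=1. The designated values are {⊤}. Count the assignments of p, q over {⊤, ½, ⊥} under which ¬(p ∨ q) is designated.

1

Designated under: (p=⊥, q=⊥).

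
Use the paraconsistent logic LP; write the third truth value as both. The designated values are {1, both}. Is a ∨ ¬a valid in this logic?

Yes

Every assignment of a over {1, both, 0} gives a value in {1, both}.
In particular, with a=both: a ∨ ¬a = both.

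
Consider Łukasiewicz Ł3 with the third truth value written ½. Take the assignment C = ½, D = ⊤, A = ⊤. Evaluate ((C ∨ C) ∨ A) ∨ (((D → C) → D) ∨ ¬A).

⊤

C ∨ C = ½ ∨ ½ = ½
(C ∨ C) ∨ A = ½ ∨ ⊤ = ⊤
D → C = ⊤ → ½ = ½
(D → C) → D = ½ → ⊤ = ⊤
¬A = ¬⊤ = ⊥
((D → C) → D) ∨ ¬A = ⊤ ∨ ⊥ = ⊤
((C ∨ C) ∨ A) ∨ (((D → C) → D) ∨ ¬A) = ⊤ ∨ ⊤ = ⊤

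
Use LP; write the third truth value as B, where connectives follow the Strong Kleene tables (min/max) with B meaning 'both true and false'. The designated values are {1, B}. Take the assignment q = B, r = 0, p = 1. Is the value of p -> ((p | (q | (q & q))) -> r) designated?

q & q = B & B = B
q | (q & q) = B | B = B
p | (q | (q & q)) = 1 | B = 1
(p | (q | (q & q))) -> r = 1 -> 0 = 0
p -> ((p | (q | (q & q))) -> r) = 1 -> 0 = 0
0 ∉ {1, B}.

No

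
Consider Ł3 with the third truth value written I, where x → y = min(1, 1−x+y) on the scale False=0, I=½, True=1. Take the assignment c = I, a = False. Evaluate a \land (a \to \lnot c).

False

\lnot c = \lnot I = I
a \to \lnot c = False \to I = True
a \land (a \to \lnot c) = False \land True = False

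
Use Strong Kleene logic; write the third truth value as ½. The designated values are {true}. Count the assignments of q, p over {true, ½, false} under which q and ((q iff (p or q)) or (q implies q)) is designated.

Designated under: (q=true, p=true); (q=true, p=½); (q=true, p=false).

3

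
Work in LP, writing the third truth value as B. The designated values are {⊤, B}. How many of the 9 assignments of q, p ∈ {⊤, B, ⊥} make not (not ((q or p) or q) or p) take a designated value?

5

Of the 9 assignments, 5 give a value in {⊤, B}.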